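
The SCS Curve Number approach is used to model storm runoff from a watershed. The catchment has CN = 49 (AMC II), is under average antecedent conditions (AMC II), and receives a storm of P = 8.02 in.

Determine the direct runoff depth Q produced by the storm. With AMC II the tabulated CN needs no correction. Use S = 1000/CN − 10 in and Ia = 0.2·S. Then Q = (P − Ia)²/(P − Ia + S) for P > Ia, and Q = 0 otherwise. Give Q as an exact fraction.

Q = 211673401/98120050 in ≈ 2.157 in

AMC II — tabulated CN = 49 applies directly.
S = 1000/49 − 10 = 510/49 in ≈ 10.408 in
Ia = 0.2S: 0.2·10.408 = 2.082 in (exactly 102/49)
Since P=8.020 > Ia=2.082: effective rainfall P−Ia = 14549/2450 in
Runoff Q = (P−Ia)²/(P−Ia+S) = (5.938)²/(5.938+10.408) = 211673401/98120050 ≈ 2.157 in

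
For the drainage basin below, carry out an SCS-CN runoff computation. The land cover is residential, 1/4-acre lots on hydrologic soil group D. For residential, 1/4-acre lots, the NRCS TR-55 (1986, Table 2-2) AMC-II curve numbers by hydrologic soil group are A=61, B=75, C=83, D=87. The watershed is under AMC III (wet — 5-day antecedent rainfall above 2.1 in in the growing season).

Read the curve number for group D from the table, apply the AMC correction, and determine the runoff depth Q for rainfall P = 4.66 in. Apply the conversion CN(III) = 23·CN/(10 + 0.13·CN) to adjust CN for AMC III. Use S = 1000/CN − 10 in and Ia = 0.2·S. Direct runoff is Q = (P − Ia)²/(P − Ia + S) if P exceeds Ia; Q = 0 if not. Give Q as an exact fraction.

NRCS table: residential, 1/4-acre lots, soil group D → CN(II) = 87
Wet (AMC III): CN(III) = 23·87/(10 + 0.13·87) = 2001/(2131/100) = 200100/2131 ≈ 93.900
Max retention: S = 1000/(200100/2131) − 10 = 1300/2001 in (≈ 0.650 in)
Initial abstraction Ia = S/5 = (1300/2001)/5 = 260/2001 ≈ 0.130 in
P − Ia = 4.660 − 0.130 = 453233/100050 ≈ 4.530 in (> 0, runoff occurs)
Q: (453233/100050)² ÷ (518233/100050) = 205420152289/51849211650 in (≈ 3.962 in)

Q = 205420152289/51849211650 in ≈ 3.962 in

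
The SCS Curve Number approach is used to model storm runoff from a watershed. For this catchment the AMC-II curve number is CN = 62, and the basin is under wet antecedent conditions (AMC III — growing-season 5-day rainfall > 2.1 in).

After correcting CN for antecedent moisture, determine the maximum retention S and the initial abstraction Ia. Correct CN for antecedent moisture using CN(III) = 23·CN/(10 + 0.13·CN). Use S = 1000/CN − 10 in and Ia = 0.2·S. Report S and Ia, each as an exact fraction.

S = 1900/713 in ≈ 2.665 in; Ia = 380/713 in ≈ 0.533 in

Wet (AMC III): CN(III) = 23·62/(10 + 0.13·62) = 1426/(903/50) = 71300/903 ≈ 78.959
Retention S: 1000/CN − 10 with CN=78.959 → S = 1900/713 ≈ 2.665 in
Ia = 0.2S: 0.2·2.665 = 0.533 in (exactly 380/713)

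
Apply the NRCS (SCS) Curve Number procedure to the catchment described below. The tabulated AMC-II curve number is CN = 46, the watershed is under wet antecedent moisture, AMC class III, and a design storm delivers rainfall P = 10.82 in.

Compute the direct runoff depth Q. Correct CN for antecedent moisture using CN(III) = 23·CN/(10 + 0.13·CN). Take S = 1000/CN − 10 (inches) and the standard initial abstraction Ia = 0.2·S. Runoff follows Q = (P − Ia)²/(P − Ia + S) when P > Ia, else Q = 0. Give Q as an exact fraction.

Q = 67178937721/10426299050 in ≈ 6.443 in

Adjust CN=46 to AMC III: 23·46/(10 + 0.13·46) → 1058 ÷ (799/50) = 52900/799 ≈ 66.208
Retention S: 1000/CN − 10 with CN=66.208 → S = 2700/529 ≈ 5.104 in
Initial abstraction Ia = S/5 = (2700/529)/5 = 540/529 ≈ 1.021 in
Excess rainfall: 10.820 − 1.021 = 9.799 in; P > Ia so Q > 0
Runoff Q = (P−Ia)²/(P−Ia+S) = (9.799)²/(9.799+5.104) = 67178937721/10426299050 ≈ 6.443 in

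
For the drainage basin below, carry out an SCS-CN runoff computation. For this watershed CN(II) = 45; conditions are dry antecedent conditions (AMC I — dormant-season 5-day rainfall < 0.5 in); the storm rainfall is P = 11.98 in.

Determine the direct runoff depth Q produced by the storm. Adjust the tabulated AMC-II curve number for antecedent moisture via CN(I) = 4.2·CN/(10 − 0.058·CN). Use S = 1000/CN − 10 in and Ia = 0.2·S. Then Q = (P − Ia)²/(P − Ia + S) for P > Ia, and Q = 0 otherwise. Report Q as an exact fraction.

Adjust CN=45 to AMC I: 4.2·45/(10 − 0.058·45) → 189 ÷ (739/100) = 18900/739 ≈ 25.575
Max retention: S = 1000/(18900/739) − 10 = 5500/189 in (≈ 29.101 in)
Initial abstraction Ia = S/5 = (5500/189)/5 = 1100/189 ≈ 5.820 in
Since P=11.980 > Ia=5.820: effective rainfall P−Ia = 58211/9450 in
Q = (58211/9450)²/((58211/9450) + 5500/189) = (3388520521/89302500)/(333211/9450) = 3388520521/3148843950 in ≈ 1.076 in

Q = 3388520521/3148843950 in ≈ 1.076 in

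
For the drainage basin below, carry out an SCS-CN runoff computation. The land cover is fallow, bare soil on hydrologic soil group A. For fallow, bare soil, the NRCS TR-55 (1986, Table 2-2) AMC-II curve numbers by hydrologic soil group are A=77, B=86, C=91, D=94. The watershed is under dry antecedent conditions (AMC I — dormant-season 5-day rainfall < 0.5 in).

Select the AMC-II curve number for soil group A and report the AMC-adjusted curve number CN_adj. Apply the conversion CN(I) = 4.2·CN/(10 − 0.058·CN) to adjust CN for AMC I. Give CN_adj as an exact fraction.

NRCS table: fallow, bare soil, soil group A → CN(II) = 77
Dry (AMC I): CN(I) = 4.2·77/(10 − 0.058·77) = (1617/5)/(2767/500) = 161700/2767 ≈ 58.439

CN_adj = 161700/2767 ≈ 58.439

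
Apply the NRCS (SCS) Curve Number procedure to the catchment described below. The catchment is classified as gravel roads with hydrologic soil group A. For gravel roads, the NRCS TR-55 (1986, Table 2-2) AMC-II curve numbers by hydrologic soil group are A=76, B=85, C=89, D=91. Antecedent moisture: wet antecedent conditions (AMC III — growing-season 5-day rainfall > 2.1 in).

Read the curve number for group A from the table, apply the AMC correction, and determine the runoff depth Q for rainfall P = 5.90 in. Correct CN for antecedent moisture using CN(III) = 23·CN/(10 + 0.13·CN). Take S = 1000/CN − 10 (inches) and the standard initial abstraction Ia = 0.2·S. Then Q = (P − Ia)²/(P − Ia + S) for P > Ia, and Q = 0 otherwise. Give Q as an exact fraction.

Q = 604323889/133647710 in ≈ 4.522 in

NRCS table: gravel roads, soil group A → CN(II) = 76
CN(III) from CN(II)=76: (23·76)/(10 + 0.13·76) = 43700/497 ≈ 87.928
Max retention: S = 1000/(43700/497) − 10 = 600/437 in (≈ 1.373 in)
Ia = 0.2·(600/437) = 120/437 in ≈ 0.275 in
Since P=5.900 > Ia=0.275: effective rainfall P−Ia = 24583/4370 in
Q: (24583/4370)² ÷ (30583/4370) = 604323889/133647710 in (≈ 4.522 in)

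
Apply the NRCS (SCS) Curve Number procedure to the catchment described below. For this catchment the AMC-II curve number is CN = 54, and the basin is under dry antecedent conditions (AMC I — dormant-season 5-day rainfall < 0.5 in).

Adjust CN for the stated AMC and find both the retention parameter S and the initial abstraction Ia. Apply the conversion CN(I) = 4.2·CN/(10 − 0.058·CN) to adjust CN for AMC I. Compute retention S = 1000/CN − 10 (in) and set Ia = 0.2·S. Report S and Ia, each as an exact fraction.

S = 11500/567 in ≈ 20.282 in; Ia = 2300/567 in ≈ 4.056 in

Dry (AMC I): CN(I) = 4.2·54/(10 − 0.058·54) = (1134/5)/(1717/250) = 56700/1717 ≈ 33.023
Max retention: S = 1000/(56700/1717) − 10 = 11500/567 in (≈ 20.282 in)
Ia = 0.2S: 0.2·20.282 = 4.056 in (exactly 2300/567)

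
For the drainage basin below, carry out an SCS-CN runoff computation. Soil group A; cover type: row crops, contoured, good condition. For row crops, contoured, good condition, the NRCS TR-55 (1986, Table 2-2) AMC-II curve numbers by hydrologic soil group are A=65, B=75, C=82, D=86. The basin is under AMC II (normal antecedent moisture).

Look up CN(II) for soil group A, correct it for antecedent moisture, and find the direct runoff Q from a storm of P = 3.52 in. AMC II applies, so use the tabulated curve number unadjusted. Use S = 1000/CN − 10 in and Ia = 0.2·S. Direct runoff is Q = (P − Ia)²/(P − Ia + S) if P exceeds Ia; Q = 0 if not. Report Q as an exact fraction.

NRCS table: row crops, contoured, good condition, soil group A → CN(II) = 65
CN(II) = 65; AMC II needs no correction.
S = 1000/65 − 10 = 70/13 in ≈ 5.385 in
Ia = 0.2S: 0.2·5.385 = 1.077 in (exactly 14/13)
P − Ia = 3.520 − 1.077 = 794/325 ≈ 2.443 in (> 0, runoff occurs)
Q: (794/325)² ÷ (2544/325) = 157609/206700 in (≈ 0.763 in)

Q = 157609/206700 in ≈ 0.763 in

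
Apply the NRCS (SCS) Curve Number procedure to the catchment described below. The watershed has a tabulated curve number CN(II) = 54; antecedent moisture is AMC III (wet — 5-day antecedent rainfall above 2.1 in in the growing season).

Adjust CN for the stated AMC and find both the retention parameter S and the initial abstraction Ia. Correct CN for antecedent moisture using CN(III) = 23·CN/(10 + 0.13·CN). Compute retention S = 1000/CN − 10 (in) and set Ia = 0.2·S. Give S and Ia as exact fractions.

Wet (AMC III): CN(III) = 23·54/(10 + 0.13·54) = 1242/(851/50) = 2700/37 ≈ 72.973
S = 1000/(2700/37) − 10 = 100/27 in ≈ 3.704 in
Initial abstraction Ia = S/5 = (100/27)/5 = 20/27 ≈ 0.741 in

S = 100/27 in ≈ 3.704 in; Ia = 20/27 in ≈ 0.741 in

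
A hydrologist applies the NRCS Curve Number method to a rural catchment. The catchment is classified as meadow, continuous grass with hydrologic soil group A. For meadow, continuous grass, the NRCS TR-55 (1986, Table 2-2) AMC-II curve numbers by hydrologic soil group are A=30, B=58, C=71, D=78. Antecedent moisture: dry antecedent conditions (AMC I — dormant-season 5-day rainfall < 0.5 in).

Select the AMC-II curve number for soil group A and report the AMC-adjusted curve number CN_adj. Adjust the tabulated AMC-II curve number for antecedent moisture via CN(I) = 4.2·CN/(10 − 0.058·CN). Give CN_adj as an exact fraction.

NRCS table: meadow, continuous grass, soil group A → CN(II) = 30
CN(I) from CN(II)=30: (4.2·30)/(10 − 0.058·30) = 900/59 ≈ 15.254

CN_adj = 900/59 ≈ 15.254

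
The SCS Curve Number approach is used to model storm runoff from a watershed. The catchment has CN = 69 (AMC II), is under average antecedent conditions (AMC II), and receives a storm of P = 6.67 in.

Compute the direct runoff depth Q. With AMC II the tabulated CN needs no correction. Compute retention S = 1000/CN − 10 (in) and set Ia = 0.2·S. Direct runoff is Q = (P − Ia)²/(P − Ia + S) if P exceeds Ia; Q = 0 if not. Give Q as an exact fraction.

AMC II — tabulated CN = 69 applies directly.
Max retention: S = 1000/69 − 10 = 310/69 in (≈ 4.493 in)
Ia = 0.2S: 0.2·4.493 = 0.899 in (exactly 62/69)
P − Ia = 6.670 − 0.899 = 39823/6900 ≈ 5.771 in (> 0, runoff occurs)
Q: (39823/6900)² ÷ (70823/6900) = 1585871329/488678700 in (≈ 3.245 in)

Q = 1585871329/488678700 in ≈ 3.245 in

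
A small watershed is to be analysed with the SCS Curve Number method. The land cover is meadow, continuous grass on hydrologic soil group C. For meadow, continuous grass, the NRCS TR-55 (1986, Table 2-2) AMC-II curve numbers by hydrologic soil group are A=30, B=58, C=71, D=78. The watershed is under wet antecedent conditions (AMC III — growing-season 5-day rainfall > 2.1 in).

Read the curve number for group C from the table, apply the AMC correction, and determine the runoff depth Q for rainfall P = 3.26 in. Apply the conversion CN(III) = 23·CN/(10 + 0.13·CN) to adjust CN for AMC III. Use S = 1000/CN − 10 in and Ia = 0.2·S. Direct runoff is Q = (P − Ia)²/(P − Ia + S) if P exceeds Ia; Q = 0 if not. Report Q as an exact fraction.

Q = 56253878041/31204915350 in ≈ 1.803 in

NRCS table: meadow, continuous grass, soil group C → CN(II) = 71
CN(III) from CN(II)=71: (23·71)/(10 + 0.13·71) = 163300/1923 ≈ 84.919
Retention S: 1000/CN − 10 with CN=84.919 → S = 2900/1633 ≈ 1.776 in
Ia = 0.2·(2900/1633) = 580/1633 in ≈ 0.355 in
Excess rainfall: 3.260 − 0.355 = 2.905 in; P > Ia so Q > 0
Q: (237179/81650)² ÷ (382179/81650) = 56253878041/31204915350 in (≈ 1.803 in)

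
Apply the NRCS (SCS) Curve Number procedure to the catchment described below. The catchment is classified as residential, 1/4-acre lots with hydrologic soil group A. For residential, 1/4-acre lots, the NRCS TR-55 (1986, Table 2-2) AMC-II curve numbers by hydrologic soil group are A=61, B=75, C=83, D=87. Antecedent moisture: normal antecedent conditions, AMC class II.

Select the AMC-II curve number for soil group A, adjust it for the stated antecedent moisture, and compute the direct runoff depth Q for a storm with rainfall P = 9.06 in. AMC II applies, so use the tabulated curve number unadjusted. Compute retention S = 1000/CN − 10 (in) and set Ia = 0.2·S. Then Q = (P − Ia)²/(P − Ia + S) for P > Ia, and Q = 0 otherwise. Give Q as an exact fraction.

NRCS table: residential, 1/4-acre lots, soil group A → CN(II) = 61
CN(II) = 61; AMC II needs no correction.
Max retention: S = 1000/61 − 10 = 390/61 in (≈ 6.393 in)
Ia = 0.2S: 0.2·6.393 = 1.279 in (exactly 78/61)
Excess rainfall: 9.060 − 1.279 = 7.781 in; P > Ia so Q > 0
Q = (23733/3050)²/((23733/3050) + 390/61) = (563255289/9302500)/(43233/3050) = 187751763/43953550 in ≈ 4.272 in

Q = 187751763/43953550 in ≈ 4.272 in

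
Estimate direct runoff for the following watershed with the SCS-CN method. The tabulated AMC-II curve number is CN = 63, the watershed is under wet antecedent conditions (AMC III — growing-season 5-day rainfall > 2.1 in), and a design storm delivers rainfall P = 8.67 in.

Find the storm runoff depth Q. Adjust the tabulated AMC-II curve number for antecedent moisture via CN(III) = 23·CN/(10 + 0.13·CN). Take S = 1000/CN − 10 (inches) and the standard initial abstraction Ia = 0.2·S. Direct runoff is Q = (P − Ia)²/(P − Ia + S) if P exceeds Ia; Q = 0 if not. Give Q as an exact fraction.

CN(III) from CN(II)=63: (23·63)/(10 + 0.13·63) = 144900/1819 ≈ 79.659
Max retention: S = 1000/(144900/1819) − 10 = 3700/1449 in (≈ 2.553 in)
Initial abstraction Ia = S/5 = (3700/1449)/5 = 740/1449 ≈ 0.511 in
P − Ia = 8.670 − 0.511 = 1182283/144900 ≈ 8.159 in (> 0, runoff occurs)
Q = (1182283/144900)²/((1182283/144900) + 3700/1449) = (1397793092089/20996010000)/(1552283/144900) = 1397793092089/224925806700 in ≈ 6.214 in

Q = 1397793092089/224925806700 in ≈ 6.214 in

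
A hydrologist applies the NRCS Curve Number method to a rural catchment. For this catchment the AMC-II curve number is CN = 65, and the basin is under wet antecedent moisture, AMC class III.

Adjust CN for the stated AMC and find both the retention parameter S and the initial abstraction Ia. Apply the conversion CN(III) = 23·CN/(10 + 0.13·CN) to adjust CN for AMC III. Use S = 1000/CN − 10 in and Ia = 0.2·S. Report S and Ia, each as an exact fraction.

S = 700/299 in ≈ 2.341 in; Ia = 140/299 in ≈ 0.468 in

Adjust CN=65 to AMC III: 23·65/(10 + 0.13·65) → 1495 ÷ (369/20) = 29900/369 ≈ 81.030
S = 1000/(29900/369) − 10 = 700/299 in ≈ 2.341 in
Initial abstraction Ia = S/5 = (700/299)/5 = 140/299 ≈ 0.468 in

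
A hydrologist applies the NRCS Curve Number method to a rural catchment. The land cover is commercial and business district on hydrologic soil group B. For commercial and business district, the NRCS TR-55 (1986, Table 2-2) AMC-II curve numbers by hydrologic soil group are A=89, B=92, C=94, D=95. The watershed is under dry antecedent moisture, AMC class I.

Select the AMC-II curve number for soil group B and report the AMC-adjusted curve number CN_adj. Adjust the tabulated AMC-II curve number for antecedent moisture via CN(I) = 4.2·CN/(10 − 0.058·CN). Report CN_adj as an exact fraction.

NRCS table: commercial and business district, soil group B → CN(II) = 92
Adjust CN=92 to AMC I: 4.2·92/(10 − 0.058·92) → (1932/5) ÷ (583/125) = 48300/583 ≈ 82.847

CN_adj = 48300/583 ≈ 82.847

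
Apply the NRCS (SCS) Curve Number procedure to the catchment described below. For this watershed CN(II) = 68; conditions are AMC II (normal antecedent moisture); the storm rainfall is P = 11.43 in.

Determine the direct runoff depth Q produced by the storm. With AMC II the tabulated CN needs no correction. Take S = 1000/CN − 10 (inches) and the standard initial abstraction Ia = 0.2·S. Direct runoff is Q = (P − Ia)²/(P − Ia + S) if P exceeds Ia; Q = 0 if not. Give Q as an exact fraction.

Q = 317944561/43912700 in ≈ 7.240 in

AMC II — tabulated CN = 68 applies directly.
S = 1000/68 − 10 = 80/17 in ≈ 4.706 in
Initial abstraction Ia = S/5 = (80/17)/5 = 16/17 ≈ 0.941 in
Since P=11.430 > Ia=0.941: effective rainfall P−Ia = 17831/1700 in
Runoff Q = (P−Ia)²/(P−Ia+S) = (10.489)²/(10.489+4.706) = 317944561/43912700 ≈ 7.240 in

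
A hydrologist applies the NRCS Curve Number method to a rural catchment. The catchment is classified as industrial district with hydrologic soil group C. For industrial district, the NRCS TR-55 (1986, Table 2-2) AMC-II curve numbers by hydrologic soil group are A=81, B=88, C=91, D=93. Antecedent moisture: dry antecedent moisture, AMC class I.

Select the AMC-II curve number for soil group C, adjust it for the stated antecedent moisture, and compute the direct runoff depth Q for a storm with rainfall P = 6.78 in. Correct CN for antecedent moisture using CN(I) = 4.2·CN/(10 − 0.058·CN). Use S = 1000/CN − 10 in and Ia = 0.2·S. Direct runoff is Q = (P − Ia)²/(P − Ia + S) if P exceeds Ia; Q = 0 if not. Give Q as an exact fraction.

Q = 13459363083/2929594850 in ≈ 4.594 in

NRCS table: industrial district, soil group C → CN(II) = 91
CN(I) from CN(II)=91: (4.2·91)/(10 − 0.058·91) = 63700/787 ≈ 80.940
Retention S: 1000/CN − 10 with CN=80.940 → S = 1500/637 ≈ 2.355 in
Ia = 0.2S: 0.2·2.355 = 0.471 in (exactly 300/637)
Since P=6.780 > Ia=0.471: effective rainfall P−Ia = 200943/31850 in
Q: (200943/31850)² ÷ (275943/31850) = 13459363083/2929594850 in (≈ 4.594 in)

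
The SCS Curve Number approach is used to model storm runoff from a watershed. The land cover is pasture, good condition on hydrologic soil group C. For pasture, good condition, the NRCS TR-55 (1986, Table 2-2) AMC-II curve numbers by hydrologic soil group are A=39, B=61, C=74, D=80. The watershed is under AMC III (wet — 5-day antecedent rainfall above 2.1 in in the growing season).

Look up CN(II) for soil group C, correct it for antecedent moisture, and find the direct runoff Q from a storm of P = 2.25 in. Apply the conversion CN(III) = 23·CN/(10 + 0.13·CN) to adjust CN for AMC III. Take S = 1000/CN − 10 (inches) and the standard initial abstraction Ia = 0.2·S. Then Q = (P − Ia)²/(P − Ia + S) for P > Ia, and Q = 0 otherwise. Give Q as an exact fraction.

Q = 43811161/40231876 in ≈ 1.089 in

NRCS table: pasture, good condition, soil group C → CN(II) = 74
Wet (AMC III): CN(III) = 23·74/(10 + 0.13·74) = 1702/(981/50) = 85100/981 ≈ 86.748
Retention S: 1000/CN − 10 with CN=86.748 → S = 1300/851 ≈ 1.528 in
Initial abstraction Ia = S/5 = (1300/851)/5 = 260/851 ≈ 0.306 in
Excess rainfall: 2.250 − 0.306 = 1.944 in; P > Ia so Q > 0
Runoff Q = (P−Ia)²/(P−Ia+S) = (1.944)²/(1.944+1.528) = 43811161/40231876 ≈ 1.089 in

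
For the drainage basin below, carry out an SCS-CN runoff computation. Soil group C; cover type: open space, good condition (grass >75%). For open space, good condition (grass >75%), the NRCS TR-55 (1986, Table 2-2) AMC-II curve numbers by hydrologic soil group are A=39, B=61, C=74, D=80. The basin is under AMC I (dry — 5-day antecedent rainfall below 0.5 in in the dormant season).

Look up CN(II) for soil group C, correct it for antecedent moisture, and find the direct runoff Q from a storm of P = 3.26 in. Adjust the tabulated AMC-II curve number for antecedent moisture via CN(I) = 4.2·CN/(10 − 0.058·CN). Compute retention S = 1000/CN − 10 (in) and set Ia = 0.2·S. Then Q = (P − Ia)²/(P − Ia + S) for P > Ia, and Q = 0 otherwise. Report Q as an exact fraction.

Q = 3800845801/15021391350 in ≈ 0.253 in

NRCS table: open space, good condition (grass >75%), soil group C → CN(II) = 74
Dry (AMC I): CN(I) = 4.2·74/(10 − 0.058·74) = (1554/5)/(1427/250) = 77700/1427 ≈ 54.450
Retention S: 1000/CN − 10 with CN=54.450 → S = 6500/777 ≈ 8.366 in
Ia = 0.2·(6500/777) = 1300/777 in ≈ 1.673 in
P − Ia = 3.260 − 1.673 = 61651/38850 ≈ 1.587 in (> 0, runoff occurs)
Q = (61651/38850)²/((61651/38850) + 6500/777) = (3800845801/1509322500)/(386651/38850) = 3800845801/15021391350 in ≈ 0.253 in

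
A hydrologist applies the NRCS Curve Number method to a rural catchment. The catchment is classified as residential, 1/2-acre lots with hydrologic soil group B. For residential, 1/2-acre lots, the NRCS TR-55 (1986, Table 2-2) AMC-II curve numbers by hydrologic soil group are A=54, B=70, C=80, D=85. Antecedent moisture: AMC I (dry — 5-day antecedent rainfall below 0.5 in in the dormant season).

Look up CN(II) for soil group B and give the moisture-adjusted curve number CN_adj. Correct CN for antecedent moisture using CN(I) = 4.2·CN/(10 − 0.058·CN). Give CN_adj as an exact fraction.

NRCS table: residential, 1/2-acre lots, soil group B → CN(II) = 70
Dry (AMC I): CN(I) = 4.2·70/(10 − 0.058·70) = 294/(297/50) = 4900/99 ≈ 49.495

CN_adj = 4900/99 ≈ 49.495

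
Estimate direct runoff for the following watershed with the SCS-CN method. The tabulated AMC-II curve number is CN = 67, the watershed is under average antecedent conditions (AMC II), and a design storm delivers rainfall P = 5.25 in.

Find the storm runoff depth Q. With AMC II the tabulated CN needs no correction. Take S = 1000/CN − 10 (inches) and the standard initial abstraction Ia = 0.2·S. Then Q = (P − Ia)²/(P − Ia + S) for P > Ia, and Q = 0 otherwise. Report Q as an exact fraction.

Q = 435483/220028 in ≈ 1.979 in

CN(II) = 67; AMC II needs no correction.
Retention S: 1000/CN − 10 with CN=67.000 → S = 330/67 ≈ 4.925 in
Ia = 0.2·(330/67) = 66/67 in ≈ 0.985 in
P − Ia = 5.250 − 0.985 = 1143/268 ≈ 4.265 in (> 0, runoff occurs)
Q = (1143/268)²/((1143/268) + 330/67) = (1306449/71824)/(2463/268) = 435483/220028 in ≈ 1.979 in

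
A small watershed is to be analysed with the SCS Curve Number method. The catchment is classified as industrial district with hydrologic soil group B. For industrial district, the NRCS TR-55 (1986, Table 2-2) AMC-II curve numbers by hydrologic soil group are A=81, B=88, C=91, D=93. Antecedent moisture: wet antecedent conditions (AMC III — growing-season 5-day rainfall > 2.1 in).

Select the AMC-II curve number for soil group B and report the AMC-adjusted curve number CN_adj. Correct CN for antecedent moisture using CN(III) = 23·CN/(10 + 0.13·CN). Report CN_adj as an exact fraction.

CN_adj = 6325/67 ≈ 94.403

NRCS table: industrial district, soil group B → CN(II) = 88
Adjust CN=88 to AMC III: 23·88/(10 + 0.13·88) → 2024 ÷ (536/25) = 6325/67 ≈ 94.403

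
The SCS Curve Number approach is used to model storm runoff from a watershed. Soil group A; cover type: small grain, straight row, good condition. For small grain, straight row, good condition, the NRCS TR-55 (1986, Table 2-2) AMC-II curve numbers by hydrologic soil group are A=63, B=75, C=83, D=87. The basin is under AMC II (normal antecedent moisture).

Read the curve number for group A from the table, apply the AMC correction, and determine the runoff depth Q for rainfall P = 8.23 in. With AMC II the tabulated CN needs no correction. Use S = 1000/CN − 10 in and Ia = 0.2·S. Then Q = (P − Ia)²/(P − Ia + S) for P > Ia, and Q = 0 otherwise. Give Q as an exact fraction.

Q = 1975713601/513128700 in ≈ 3.850 in

NRCS table: small grain, straight row, good condition, soil group A → CN(II) = 63
CN(II) = 63; AMC II needs no correction.
Retention S: 1000/CN − 10 with CN=63.000 → S = 370/63 ≈ 5.873 in
Ia = 0.2·(370/63) = 74/63 in ≈ 1.175 in
Since P=8.230 > Ia=1.175: effective rainfall P−Ia = 44449/6300 in
Q = (44449/6300)²/((44449/6300) + 370/63) = (1975713601/39690000)/(81449/6300) = 1975713601/513128700 in ≈ 3.850 in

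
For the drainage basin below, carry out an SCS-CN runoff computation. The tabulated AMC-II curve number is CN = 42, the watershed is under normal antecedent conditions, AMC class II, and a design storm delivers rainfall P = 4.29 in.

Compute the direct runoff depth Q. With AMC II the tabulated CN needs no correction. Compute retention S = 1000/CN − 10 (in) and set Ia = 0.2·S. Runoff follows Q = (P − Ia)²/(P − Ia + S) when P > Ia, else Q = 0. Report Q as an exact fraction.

CN(II) = 42; AMC II needs no correction.
Retention S: 1000/CN − 10 with CN=42.000 → S = 290/21 ≈ 13.810 in
Ia = 0.2S: 0.2·13.810 = 2.762 in (exactly 58/21)
Excess rainfall: 4.290 − 2.762 = 1.528 in; P > Ia so Q > 0
Runoff Q = (P−Ia)²/(P−Ia+S) = (1.528)²/(1.528+13.810) = 10297681/67638900 ≈ 0.152 in

Q = 10297681/67638900 in ≈ 0.152 in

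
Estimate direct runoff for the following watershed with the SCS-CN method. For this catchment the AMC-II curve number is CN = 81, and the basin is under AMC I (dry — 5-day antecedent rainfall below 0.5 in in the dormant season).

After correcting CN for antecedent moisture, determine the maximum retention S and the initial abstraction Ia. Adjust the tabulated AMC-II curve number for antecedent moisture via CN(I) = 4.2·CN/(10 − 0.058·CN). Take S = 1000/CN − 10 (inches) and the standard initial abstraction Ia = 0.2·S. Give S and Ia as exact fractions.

Adjust CN=81 to AMC I: 4.2·81/(10 − 0.058·81) → (1701/5) ÷ (2651/500) = 170100/2651 ≈ 64.164
Max retention: S = 1000/(170100/2651) − 10 = 9500/1701 in (≈ 5.585 in)
Ia = 0.2·(9500/1701) = 1900/1701 in ≈ 1.117 in

S = 9500/1701 in ≈ 5.585 in; Ia = 1900/1701 in ≈ 1.117 in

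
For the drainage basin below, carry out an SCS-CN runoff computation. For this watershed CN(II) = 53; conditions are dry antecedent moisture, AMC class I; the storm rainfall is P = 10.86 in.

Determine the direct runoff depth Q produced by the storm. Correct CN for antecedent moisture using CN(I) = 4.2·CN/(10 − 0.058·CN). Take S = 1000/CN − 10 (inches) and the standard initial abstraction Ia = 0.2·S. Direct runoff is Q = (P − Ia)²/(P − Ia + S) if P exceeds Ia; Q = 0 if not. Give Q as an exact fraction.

Dry (AMC I): CN(I) = 4.2·53/(10 − 0.058·53) = (1113/5)/(3463/500) = 111300/3463 ≈ 32.140
Retention S: 1000/CN − 10 with CN=32.140 → S = 23500/1113 ≈ 21.114 in
Ia = 0.2S: 0.2·21.114 = 4.223 in (exactly 4700/1113)
Since P=10.860 > Ia=4.223: effective rainfall P−Ia = 369359/55650 in
Runoff Q = (P−Ia)²/(P−Ia+S) = (6.637)²/(6.637+21.114) = 136426070881/85943578350 ≈ 1.587 in

Q = 136426070881/85943578350 in ≈ 1.587 in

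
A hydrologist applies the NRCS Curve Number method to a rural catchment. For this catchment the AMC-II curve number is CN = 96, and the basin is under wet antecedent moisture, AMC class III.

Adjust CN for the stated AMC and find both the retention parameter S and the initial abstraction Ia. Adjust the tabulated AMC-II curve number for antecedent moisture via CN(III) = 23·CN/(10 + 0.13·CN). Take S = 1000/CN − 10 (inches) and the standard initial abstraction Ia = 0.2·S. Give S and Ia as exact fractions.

S = 25/138 in ≈ 0.181 in; Ia = 5/138 in ≈ 0.036 in

Wet (AMC III): CN(III) = 23·96/(10 + 0.13·96) = 2208/(562/25) = 27600/281 ≈ 98.221
Retention S: 1000/CN − 10 with CN=98.221 → S = 25/138 ≈ 0.181 in
Initial abstraction Ia = S/5 = (25/138)/5 = 5/138 ≈ 0.036 in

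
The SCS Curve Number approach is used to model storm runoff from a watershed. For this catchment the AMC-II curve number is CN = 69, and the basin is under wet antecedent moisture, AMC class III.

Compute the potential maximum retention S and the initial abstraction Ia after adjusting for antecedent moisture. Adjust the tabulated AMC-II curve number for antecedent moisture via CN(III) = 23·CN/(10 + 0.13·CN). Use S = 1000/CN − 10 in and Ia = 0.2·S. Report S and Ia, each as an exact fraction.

Adjust CN=69 to AMC III: 23·69/(10 + 0.13·69) → 1587 ÷ (1897/100) = 158700/1897 ≈ 83.658
Max retention: S = 1000/(158700/1897) − 10 = 3100/1587 in (≈ 1.953 in)
Ia = 0.2·(3100/1587) = 620/1587 in ≈ 0.391 in

S = 3100/1587 in ≈ 1.953 in; Ia = 620/1587 in ≈ 0.391 in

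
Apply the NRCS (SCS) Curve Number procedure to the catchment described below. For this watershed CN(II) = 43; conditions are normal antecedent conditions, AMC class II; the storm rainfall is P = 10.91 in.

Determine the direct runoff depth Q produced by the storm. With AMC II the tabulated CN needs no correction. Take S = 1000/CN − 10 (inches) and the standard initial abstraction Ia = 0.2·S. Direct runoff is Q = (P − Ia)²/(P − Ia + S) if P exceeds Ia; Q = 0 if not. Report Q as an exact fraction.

Q = 1261173169/397805900 in ≈ 3.170 in

CN(II) = 43; AMC II needs no correction.
S = 1000/43 − 10 = 570/43 in ≈ 13.256 in
Ia = 0.2·(570/43) = 114/43 in ≈ 2.651 in
Excess rainfall: 10.910 − 2.651 = 8.259 in; P > Ia so Q > 0
Q: (35513/4300)² ÷ (92513/4300) = 1261173169/397805900 in (≈ 3.170 in)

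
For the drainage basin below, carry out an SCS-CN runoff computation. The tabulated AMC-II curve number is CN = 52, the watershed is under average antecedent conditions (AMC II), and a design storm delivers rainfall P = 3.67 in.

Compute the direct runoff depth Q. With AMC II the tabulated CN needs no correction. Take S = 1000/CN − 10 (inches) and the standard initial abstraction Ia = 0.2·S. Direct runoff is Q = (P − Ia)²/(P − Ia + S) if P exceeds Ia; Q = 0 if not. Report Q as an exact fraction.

Average conditions: CN = 52 (no AMC adjustment).
Retention S: 1000/CN − 10 with CN=52.000 → S = 120/13 ≈ 9.231 in
Ia = 0.2·(120/13) = 24/13 in ≈ 1.846 in
Since P=3.670 > Ia=1.846: effective rainfall P−Ia = 2371/1300 in
Runoff Q = (P−Ia)²/(P−Ia+S) = (1.824)²/(1.824+9.231) = 5621641/18682300 ≈ 0.301 in

Q = 5621641/18682300 in ≈ 0.301 in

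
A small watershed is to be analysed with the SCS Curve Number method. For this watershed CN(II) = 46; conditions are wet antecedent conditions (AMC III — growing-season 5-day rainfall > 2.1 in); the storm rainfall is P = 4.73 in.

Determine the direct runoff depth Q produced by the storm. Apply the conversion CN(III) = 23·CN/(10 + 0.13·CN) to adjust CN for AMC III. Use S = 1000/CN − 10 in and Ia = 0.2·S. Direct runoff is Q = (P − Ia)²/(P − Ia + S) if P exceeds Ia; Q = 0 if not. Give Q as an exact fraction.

Q = 38501111089/24662879300 in ≈ 1.561 in

Wet (AMC III): CN(III) = 23·46/(10 + 0.13·46) = 1058/(799/50) = 52900/799 ≈ 66.208
S = 1000/(52900/799) − 10 = 2700/529 in ≈ 5.104 in
Ia = 0.2·(2700/529) = 540/529 in ≈ 1.021 in
Since P=4.730 > Ia=1.021: effective rainfall P−Ia = 196217/52900 in
Q: (196217/52900)² ÷ (466217/52900) = 38501111089/24662879300 in (≈ 1.561 in)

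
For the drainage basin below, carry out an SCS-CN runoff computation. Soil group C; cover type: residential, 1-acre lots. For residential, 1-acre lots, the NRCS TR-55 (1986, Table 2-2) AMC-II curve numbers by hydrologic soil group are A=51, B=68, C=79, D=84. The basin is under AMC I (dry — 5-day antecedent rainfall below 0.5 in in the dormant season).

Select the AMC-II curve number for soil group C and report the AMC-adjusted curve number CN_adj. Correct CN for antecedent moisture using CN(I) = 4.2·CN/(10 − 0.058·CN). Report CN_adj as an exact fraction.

NRCS table: residential, 1-acre lots, soil group C → CN(II) = 79
CN(I) from CN(II)=79: (4.2·79)/(10 − 0.058·79) = 7900/129 ≈ 61.240

CN_adj = 7900/129 ≈ 61.240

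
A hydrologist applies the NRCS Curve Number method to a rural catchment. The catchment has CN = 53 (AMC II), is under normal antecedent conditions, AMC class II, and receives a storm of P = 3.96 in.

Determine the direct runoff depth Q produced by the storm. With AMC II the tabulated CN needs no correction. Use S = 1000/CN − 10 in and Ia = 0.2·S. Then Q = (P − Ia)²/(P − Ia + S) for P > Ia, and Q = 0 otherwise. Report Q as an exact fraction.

AMC II — tabulated CN = 53 applies directly.
Max retention: S = 1000/53 − 10 = 470/53 in (≈ 8.868 in)
Initial abstraction Ia = S/5 = (470/53)/5 = 94/53 ≈ 1.774 in
Since P=3.960 > Ia=1.774: effective rainfall P−Ia = 2897/1325 in
Q: (2897/1325)² ÷ (14647/1325) = 8392609/19407275 in (≈ 0.432 in)

Q = 8392609/19407275 in ≈ 0.432 in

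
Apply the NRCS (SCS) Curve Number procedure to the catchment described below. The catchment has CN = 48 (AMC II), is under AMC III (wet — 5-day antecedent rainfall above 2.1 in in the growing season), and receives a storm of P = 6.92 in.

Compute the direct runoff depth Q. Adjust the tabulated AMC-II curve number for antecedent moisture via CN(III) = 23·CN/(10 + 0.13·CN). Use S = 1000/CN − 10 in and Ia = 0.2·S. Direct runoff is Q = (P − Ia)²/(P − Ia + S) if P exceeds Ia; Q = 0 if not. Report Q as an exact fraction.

Adjust CN=48 to AMC III: 23·48/(10 + 0.13·48) → 1104 ÷ (406/25) = 13800/203 ≈ 67.980
S = 1000/(13800/203) − 10 = 325/69 in ≈ 4.710 in
Initial abstraction Ia = S/5 = (325/69)/5 = 65/69 ≈ 0.942 in
Excess rainfall: 6.920 − 0.942 = 5.978 in; P > Ia so Q > 0
Q = (10312/1725)²/((10312/1725) + 325/69) = (106337344/2975625)/(18437/1725) = 106337344/31803825 in ≈ 3.344 in

Q = 106337344/31803825 in ≈ 3.344 in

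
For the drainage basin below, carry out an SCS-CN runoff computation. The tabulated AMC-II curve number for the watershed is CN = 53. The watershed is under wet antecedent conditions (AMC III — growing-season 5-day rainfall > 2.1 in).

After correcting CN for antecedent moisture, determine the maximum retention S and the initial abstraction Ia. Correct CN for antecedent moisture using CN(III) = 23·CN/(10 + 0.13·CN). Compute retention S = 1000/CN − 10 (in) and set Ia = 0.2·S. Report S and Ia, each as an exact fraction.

Wet (AMC III): CN(III) = 23·53/(10 + 0.13·53) = 1219/(1689/100) = 121900/1689 ≈ 72.173
Max retention: S = 1000/(121900/1689) − 10 = 4700/1219 in (≈ 3.856 in)
Ia = 0.2S: 0.2·3.856 = 0.771 in (exactly 940/1219)

S = 4700/1219 in ≈ 3.856 in; Ia = 940/1219 in ≈ 0.771 in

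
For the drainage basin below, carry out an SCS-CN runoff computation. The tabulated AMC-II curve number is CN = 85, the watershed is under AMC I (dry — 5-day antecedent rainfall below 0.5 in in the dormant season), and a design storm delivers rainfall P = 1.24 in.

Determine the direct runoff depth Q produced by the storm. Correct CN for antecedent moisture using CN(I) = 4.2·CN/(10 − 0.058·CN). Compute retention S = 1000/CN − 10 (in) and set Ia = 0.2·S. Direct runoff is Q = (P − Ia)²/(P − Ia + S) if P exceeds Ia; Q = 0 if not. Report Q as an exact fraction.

CN(I) from CN(II)=85: (4.2·85)/(10 − 0.058·85) = 11900/169 ≈ 70.414
S = 1000/(11900/169) − 10 = 500/119 in ≈ 4.202 in
Ia = 0.2·(500/119) = 100/119 in ≈ 0.840 in
P − Ia = 1.240 − 0.840 = 1189/2975 ≈ 0.400 in (> 0, runoff occurs)
Q = (1189/2975)²/((1189/2975) + 500/119) = (1413721/8850625)/(13689/2975) = 1413721/40724775 in ≈ 0.035 in

Q = 1413721/40724775 in ≈ 0.035 in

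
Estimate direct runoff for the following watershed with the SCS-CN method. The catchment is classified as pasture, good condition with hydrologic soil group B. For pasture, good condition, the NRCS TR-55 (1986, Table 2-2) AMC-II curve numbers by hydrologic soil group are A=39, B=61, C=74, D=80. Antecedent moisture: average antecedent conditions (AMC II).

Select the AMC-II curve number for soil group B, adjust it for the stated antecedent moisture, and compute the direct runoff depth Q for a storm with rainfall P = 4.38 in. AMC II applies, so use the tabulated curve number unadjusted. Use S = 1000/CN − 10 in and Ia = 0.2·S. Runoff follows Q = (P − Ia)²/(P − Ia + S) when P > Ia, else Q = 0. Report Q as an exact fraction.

Q = 29824227/29441650 in ≈ 1.013 in

NRCS table: pasture, good condition, soil group B → CN(II) = 61
CN(II) = 61; AMC II needs no correction.
Retention S: 1000/CN − 10 with CN=61.000 → S = 390/61 ≈ 6.393 in
Ia = 0.2·(390/61) = 78/61 in ≈ 1.279 in
P − Ia = 4.380 − 1.279 = 9459/3050 ≈ 3.101 in (> 0, runoff occurs)
Q = (9459/3050)²/((9459/3050) + 390/61) = (89472681/9302500)/(28959/3050) = 29824227/29441650 in ≈ 1.013 in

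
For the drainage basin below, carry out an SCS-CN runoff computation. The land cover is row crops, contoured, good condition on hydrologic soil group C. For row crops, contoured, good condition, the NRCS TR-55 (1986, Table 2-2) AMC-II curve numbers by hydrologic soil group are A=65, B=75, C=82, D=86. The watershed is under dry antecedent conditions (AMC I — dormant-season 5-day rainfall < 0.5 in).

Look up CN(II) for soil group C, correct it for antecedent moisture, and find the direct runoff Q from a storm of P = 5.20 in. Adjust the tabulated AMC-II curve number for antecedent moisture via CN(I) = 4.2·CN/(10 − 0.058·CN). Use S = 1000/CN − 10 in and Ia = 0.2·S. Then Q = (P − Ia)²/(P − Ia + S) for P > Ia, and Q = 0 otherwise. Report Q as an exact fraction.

Q = 17772722/9658985 in ≈ 1.840 in

NRCS table: row crops, contoured, good condition, soil group C → CN(II) = 82
CN(I) from CN(II)=82: (4.2·82)/(10 − 0.058·82) = 28700/437 ≈ 65.675
Max retention: S = 1000/(28700/437) − 10 = 1500/287 in (≈ 5.226 in)
Ia = 0.2·(1500/287) = 300/287 in ≈ 1.045 in
P − Ia = 5.200 − 1.045 = 5962/1435 ≈ 4.155 in (> 0, runoff occurs)
Q = (5962/1435)²/((5962/1435) + 1500/287) = (35545444/2059225)/(13462/1435) = 17772722/9658985 in ≈ 1.840 in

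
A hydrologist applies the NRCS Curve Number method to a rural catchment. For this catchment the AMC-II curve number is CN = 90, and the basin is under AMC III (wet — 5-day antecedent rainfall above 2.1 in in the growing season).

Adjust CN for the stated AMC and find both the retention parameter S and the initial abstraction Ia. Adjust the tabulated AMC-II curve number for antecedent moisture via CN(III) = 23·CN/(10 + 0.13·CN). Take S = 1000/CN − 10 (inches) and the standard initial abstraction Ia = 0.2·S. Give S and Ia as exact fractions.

S = 100/207 in ≈ 0.483 in; Ia = 20/207 in ≈ 0.097 in

CN(III) from CN(II)=90: (23·90)/(10 + 0.13·90) = 20700/217 ≈ 95.392
S = 1000/(20700/217) − 10 = 100/207 in ≈ 0.483 in
Ia = 0.2·(100/207) = 20/207 in ≈ 0.097 in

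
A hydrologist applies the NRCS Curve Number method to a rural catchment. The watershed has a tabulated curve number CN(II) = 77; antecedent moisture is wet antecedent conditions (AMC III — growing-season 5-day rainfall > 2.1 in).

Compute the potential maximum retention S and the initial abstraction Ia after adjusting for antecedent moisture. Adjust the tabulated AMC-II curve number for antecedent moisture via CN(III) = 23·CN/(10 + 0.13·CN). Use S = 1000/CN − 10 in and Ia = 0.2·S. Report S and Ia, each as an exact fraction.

Adjust CN=77 to AMC III: 23·77/(10 + 0.13·77) → 1771 ÷ (2001/100) = 7700/87 ≈ 88.506
Max retention: S = 1000/(7700/87) − 10 = 100/77 in (≈ 1.299 in)
Ia = 0.2S: 0.2·1.299 = 0.260 in (exactly 20/77)

S = 100/77 in ≈ 1.299 in; Ia = 20/77 in ≈ 0.260 in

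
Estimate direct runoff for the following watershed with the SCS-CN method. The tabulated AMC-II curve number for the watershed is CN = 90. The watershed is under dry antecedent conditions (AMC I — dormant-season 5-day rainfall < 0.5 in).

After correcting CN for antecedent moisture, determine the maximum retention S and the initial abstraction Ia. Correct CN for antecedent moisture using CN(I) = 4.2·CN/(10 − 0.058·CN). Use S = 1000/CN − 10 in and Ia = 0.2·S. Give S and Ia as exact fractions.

S = 500/189 in ≈ 2.646 in; Ia = 100/189 in ≈ 0.529 in

Dry (AMC I): CN(I) = 4.2·90/(10 − 0.058·90) = 378/(239/50) = 18900/239 ≈ 79.079
S = 1000/(18900/239) − 10 = 500/189 in ≈ 2.646 in
Initial abstraction Ia = S/5 = (500/189)/5 = 100/189 ≈ 0.529 in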